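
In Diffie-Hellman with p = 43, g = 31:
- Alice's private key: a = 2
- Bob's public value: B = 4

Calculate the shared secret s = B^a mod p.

Step 1: s = B^a mod p = 4^2 mod 43.
  4^1 mod 43 = 4
  4^2 mod 43 = (4 * 4) mod 43 = 16
Result: shared secret = 16.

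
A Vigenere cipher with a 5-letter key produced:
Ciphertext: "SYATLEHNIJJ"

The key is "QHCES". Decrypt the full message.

Step 1: Key 'QHCES' has length 5. Extended key: QHCESQHCESQ
Step 2: Decrypt each position:
  S(18) - Q(16) = 2 = C
  Y(24) - H(7) = 17 = R
  A(0) - C(2) = 24 = Y
  T(19) - E(4) = 15 = P
  L(11) - S(18) = 19 = T
  E(4) - Q(16) = 14 = O
  H(7) - H(7) = 0 = A
  N(13) - C(2) = 11 = L
  I(8) - E(4) = 4 = E
  J(9) - S(18) = 17 = R
  J(9) - Q(16) = 19 = T
Plaintext: CRYPTOALERT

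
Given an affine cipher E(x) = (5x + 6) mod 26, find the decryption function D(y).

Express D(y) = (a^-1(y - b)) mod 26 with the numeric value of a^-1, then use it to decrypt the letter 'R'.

Step 1: Find a^-1, the modular inverse of 5 mod 26.
Step 2: We need 5 * a^-1 = 1 (mod 26).
Step 3: 5 * 21 = 105 = 4 * 26 + 1, so a^-1 = 21.
Step 4: D(y) = 21(y - 6) mod 26.
Step 5: Apply to 'R' (y = 17): D(17) = 21 * (17 - 6) mod 26 = 21 * 11 mod 26 = 23 -> 'X'.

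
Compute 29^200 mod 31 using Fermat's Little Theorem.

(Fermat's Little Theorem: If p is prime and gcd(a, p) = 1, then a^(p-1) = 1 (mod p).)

Step 1: Since 31 is prime, by Fermat's Little Theorem: 29^30 = 1 (mod 31).
Step 2: Reduce exponent: 200 mod 30 = 20.
Step 3: So 29^200 = 29^20 (mod 31).
Step 4: 29^20 mod 31 = 1.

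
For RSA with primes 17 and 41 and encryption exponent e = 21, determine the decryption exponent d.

Step 1: n = 17 * 41 = 697.
Step 2: phi(n) = 16 * 40 = 640.
Step 3: Find d such that 21 * d = 1 (mod 640).
Step 4: d = 21^(-1) mod 640 = 61.
Verification: 21 * 61 = 1281 = 2 * 640 + 1.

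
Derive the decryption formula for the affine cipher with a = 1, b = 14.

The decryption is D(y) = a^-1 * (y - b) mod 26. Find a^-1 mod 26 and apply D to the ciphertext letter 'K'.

Step 1: Find a^-1, the modular inverse of 1 mod 26.
Step 2: We need 1 * a^-1 = 1 (mod 26).
Step 3: 1 * 1 = 1 = 0 * 26 + 1, so a^-1 = 1.
Step 4: D(y) = 1(y - 14) mod 26.
Step 5: Apply to 'K' (y = 10): D(10) = 1 * (10 - 14) mod 26 = 1 * -4 mod 26 = 22 -> 'W'.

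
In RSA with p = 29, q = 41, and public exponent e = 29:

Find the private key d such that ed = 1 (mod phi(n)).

Step 1: n = 29 * 41 = 1189.
Step 2: phi(n) = 28 * 40 = 1120.
Step 3: Find d such that 29 * d = 1 (mod 1120).
Step 4: d = 29^(-1) mod 1120 = 309.
Verification: 29 * 309 = 8961 = 8 * 1120 + 1.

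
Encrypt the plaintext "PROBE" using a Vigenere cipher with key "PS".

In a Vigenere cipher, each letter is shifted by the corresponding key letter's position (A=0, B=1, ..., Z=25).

Step 1: Repeat key to match plaintext length:
  Plaintext: PROBE
  Key:       PSPSP
Step 2: Encrypt each letter:
  P(15) + P(15) = (15+15) mod 26 = 4 = E
  R(17) + S(18) = (17+18) mod 26 = 9 = J
  O(14) + P(15) = (14+15) mod 26 = 3 = D
  B(1) + S(18) = (1+18) mod 26 = 19 = T
  E(4) + P(15) = (4+15) mod 26 = 19 = T
Ciphertext: EJDTT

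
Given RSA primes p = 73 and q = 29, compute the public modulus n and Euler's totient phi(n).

Step 1: n = p * q = 73 * 29 = 2117.
Step 2: phi(n) = (p-1)(q-1) = 72 * 28 = 2016.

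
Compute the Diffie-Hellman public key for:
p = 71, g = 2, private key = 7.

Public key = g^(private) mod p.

Step 1: A = g^a mod p = 2^7 mod 71.
  2^1 mod 71 = 2
  2^2 mod 71 = (2 * 2) mod 71 = 4
  2^3 mod 71 = (4 * 2) mod 71 = 8
  2^4 mod 71 = (8 * 2) mod 71 = 16
  2^5 mod 71 = (16 * 2) mod 71 = 32
  2^6 mod 71 = (32 * 2) mod 71 = 64
  2^7 mod 71 = (64 * 2) mod 71 = 57
Result: A = 57.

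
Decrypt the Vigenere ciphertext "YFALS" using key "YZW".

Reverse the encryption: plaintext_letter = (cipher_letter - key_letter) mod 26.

Step 1: Extend key: YZWYZ
Step 2: Decrypt each letter (c - k) mod 26:
  Y(24) - Y(24) = (24-24) mod 26 = 0 = A
  F(5) - Z(25) = (5-25) mod 26 = 6 = G
  A(0) - W(22) = (0-22) mod 26 = 4 = E
  L(11) - Y(24) = (11-24) mod 26 = 13 = N
  S(18) - Z(25) = (18-25) mod 26 = 19 = T
Plaintext: AGENT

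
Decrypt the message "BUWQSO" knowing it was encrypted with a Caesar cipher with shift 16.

Step 1: Reverse the shift by subtracting 16 from each letter position.
  B (position 1) -> position (1-16) mod 26 = 11 -> L
  U (position 20) -> position (20-16) mod 26 = 4 -> E
  W (position 22) -> position (22-16) mod 26 = 6 -> G
  Q (position 16) -> position (16-16) mod 26 = 0 -> A
  S (position 18) -> position (18-16) mod 26 = 2 -> C
  O (position 14) -> position (14-16) mod 26 = 24 -> Y
Decrypted message: LEGACY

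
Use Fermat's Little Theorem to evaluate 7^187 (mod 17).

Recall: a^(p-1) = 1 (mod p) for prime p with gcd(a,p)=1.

Step 1: Since 17 is prime, by Fermat's Little Theorem: 7^16 = 1 (mod 17).
Step 2: Reduce exponent: 187 mod 16 = 11.
Step 3: So 7^187 = 7^11 (mod 17).
Step 4: 7^11 mod 17 = 14.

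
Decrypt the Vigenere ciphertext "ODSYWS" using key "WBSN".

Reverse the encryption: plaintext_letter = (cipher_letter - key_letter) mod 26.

Step 1: Extend key: WBSNWB
Step 2: Decrypt each letter (c - k) mod 26:
  O(14) - W(22) = (14-22) mod 26 = 18 = S
  D(3) - B(1) = (3-1) mod 26 = 2 = C
  S(18) - S(18) = (18-18) mod 26 = 0 = A
  Y(24) - N(13) = (24-13) mod 26 = 11 = L
  W(22) - W(22) = (22-22) mod 26 = 0 = A
  S(18) - B(1) = (18-1) mod 26 = 17 = R
Plaintext: SCALAR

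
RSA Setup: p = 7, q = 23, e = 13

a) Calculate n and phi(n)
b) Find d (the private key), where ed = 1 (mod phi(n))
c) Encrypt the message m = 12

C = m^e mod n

Step 1: n = 7 * 23 = 161.
Step 2: phi(n) = (7-1)(23-1) = 6 * 22 = 132.
Step 3: Find d = 13^(-1) mod 132 = 61.
  Verify: 13 * 61 = 793 = 1 (mod 132).
Step 4: C = 12^13 mod 161 = 75.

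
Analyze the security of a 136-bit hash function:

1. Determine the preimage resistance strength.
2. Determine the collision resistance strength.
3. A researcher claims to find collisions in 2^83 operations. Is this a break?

Step 1: Preimage resistance requires brute-force of 2^136 operations.
Step 2: Collision resistance (birthday bound) = 2^(136/2) = 2^68.
Step 3: The claimed attack costs 2^83 operations.
Step 4: Since 2^83 >= 2^68, the claimed attack is no faster than the generic birthday attack, so this does not break collision resistance.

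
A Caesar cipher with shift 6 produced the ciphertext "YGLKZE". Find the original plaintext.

Step 1: Reverse the shift by subtracting 6 from each letter position.
  Y (position 24) -> position (24-6) mod 26 = 18 -> S
  G (position 6) -> position (6-6) mod 26 = 0 -> A
  L (position 11) -> position (11-6) mod 26 = 5 -> F
  K (position 10) -> position (10-6) mod 26 = 4 -> E
  Z (position 25) -> position (25-6) mod 26 = 19 -> T
  E (position 4) -> position (4-6) mod 26 = 24 -> Y
Decrypted message: SAFETY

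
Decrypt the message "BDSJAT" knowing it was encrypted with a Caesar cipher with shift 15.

Step 1: Reverse the shift by subtracting 15 from each letter position.
  B (position 1) -> position (1-15) mod 26 = 12 -> M
  D (position 3) -> position (3-15) mod 26 = 14 -> O
  S (position 18) -> position (18-15) mod 26 = 3 -> D
  J (position 9) -> position (9-15) mod 26 = 20 -> U
  A (position 0) -> position (0-15) mod 26 = 11 -> L
  T (position 19) -> position (19-15) mod 26 = 4 -> E
Decrypted message: MODULE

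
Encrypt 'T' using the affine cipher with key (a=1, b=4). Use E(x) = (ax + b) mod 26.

Step 1: Convert 'T' to number: x = 19.
Step 2: E(19) = (1 * 19 + 4) mod 26 = 23 mod 26 = 23.
Step 3: Convert 23 back to letter: X.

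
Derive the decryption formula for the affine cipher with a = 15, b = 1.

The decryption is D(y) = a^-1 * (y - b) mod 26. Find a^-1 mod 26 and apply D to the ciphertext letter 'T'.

Step 1: Find a^-1, the modular inverse of 15 mod 26.
Step 2: We need 15 * a^-1 = 1 (mod 26).
Step 3: 15 * 7 = 105 = 4 * 26 + 1, so a^-1 = 7.
Step 4: D(y) = 7(y - 1) mod 26.
Step 5: Apply to 'T' (y = 19): D(19) = 7 * (19 - 1) mod 26 = 7 * 18 mod 26 = 22 -> 'W'.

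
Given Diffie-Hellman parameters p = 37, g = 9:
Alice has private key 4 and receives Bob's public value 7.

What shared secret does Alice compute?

Step 1: s = B^a mod p = 7^4 mod 37.
  7^1 mod 37 = 7
  7^2 mod 37 = (7 * 7) mod 37 = 12
  7^3 mod 37 = (12 * 7) mod 37 = 10
  7^4 mod 37 = (10 * 7) mod 37 = 33
Result: shared secret = 33.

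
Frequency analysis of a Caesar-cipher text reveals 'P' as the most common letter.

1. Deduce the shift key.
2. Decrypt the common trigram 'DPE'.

Step 1: In English, 'E' is the most frequent letter (12.7%).
Step 2: The most frequent ciphertext letter is 'P' (position 15).
Step 3: Shift = (15 - 4) mod 26 = 11.
Step 4: Decrypt 'DPE' by shifting back 11:
  D -> S
  P -> E
  E -> T
Step 5: 'DPE' decrypts to 'SET'.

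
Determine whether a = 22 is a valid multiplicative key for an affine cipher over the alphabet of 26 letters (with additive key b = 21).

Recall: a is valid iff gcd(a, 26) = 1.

Step 1: Compute gcd(22, 26).
Step 2: gcd(22, 26) = 2.
Since gcd = 2 != 1, 22 shares a common factor with 26, so it cannot be used.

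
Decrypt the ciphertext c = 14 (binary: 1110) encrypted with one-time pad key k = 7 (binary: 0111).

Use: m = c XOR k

Step 1: XOR ciphertext with key:
  Ciphertext: 1110
  Key:        0111
  XOR:        1001
Step 2: Plaintext = 1001 = 9 in decimal.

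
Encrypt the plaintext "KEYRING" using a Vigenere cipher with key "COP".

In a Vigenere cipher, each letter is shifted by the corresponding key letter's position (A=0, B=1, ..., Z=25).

Step 1: Repeat key to match plaintext length:
  Plaintext: KEYRING
  Key:       COPCOPC
Step 2: Encrypt each letter:
  K(10) + C(2) = (10+2) mod 26 = 12 = M
  E(4) + O(14) = (4+14) mod 26 = 18 = S
  Y(24) + P(15) = (24+15) mod 26 = 13 = N
  R(17) + C(2) = (17+2) mod 26 = 19 = T
  I(8) + O(14) = (8+14) mod 26 = 22 = W
  N(13) + P(15) = (13+15) mod 26 = 2 = C
  G(6) + C(2) = (6+2) mod 26 = 8 = I
Ciphertext: MSNTWCI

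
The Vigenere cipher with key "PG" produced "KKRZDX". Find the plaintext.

Step 1: Extend key: PGPGPG
Step 2: Decrypt each letter (c - k) mod 26:
  K(10) - P(15) = (10-15) mod 26 = 21 = V
  K(10) - G(6) = (10-6) mod 26 = 4 = E
  R(17) - P(15) = (17-15) mod 26 = 2 = C
  Z(25) - G(6) = (25-6) mod 26 = 19 = T
  D(3) - P(15) = (3-15) mod 26 = 14 = O
  X(23) - G(6) = (23-6) mod 26 = 17 = R
Plaintext: VECTOR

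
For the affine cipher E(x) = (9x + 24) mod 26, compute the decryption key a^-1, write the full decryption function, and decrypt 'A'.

Step 1: Find a^-1, the modular inverse of 9 mod 26.
Step 2: We need 9 * a^-1 = 1 (mod 26).
Step 3: 9 * 3 = 27 = 1 * 26 + 1, so a^-1 = 3.
Step 4: D(y) = 3(y - 24) mod 26.
Step 5: Apply to 'A' (y = 0): D(0) = 3 * (0 - 24) mod 26 = 3 * -24 mod 26 = 6 -> 'G'.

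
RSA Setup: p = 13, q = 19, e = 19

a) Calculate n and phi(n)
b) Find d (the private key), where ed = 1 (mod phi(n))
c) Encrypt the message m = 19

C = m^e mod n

Step 1: n = 13 * 19 = 247.
Step 2: phi(n) = (13-1)(19-1) = 12 * 18 = 216.
Step 3: Find d = 19^(-1) mod 216 = 91.
  Verify: 19 * 91 = 1729 = 1 (mod 216).
Step 4: C = 19^19 mod 247 = 228.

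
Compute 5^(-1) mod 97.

Step 1: We need x such that 5 * x = 1 (mod 97).
Step 2: Using the extended Euclidean algorithm or trial:
  5 * 39 = 195 = 2 * 97 + 1.
Step 3: Since 195 mod 97 = 1, the inverse is x = 39.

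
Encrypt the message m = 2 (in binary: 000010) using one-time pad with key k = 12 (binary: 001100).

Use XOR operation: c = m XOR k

Step 1: Write out the XOR operation bit by bit:
  Message: 000010
  Key:     001100
  XOR:     001110
Step 2: Convert to decimal: 001110 = 14.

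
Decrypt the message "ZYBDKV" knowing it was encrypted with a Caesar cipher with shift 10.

Step 1: Reverse the shift by subtracting 10 from each letter position.
  Z (position 25) -> position (25-10) mod 26 = 15 -> P
  Y (position 24) -> position (24-10) mod 26 = 14 -> O
  B (position 1) -> position (1-10) mod 26 = 17 -> R
  D (position 3) -> position (3-10) mod 26 = 19 -> T
  K (position 10) -> position (10-10) mod 26 = 0 -> A
  V (position 21) -> position (21-10) mod 26 = 11 -> L
Decrypted message: PORTAL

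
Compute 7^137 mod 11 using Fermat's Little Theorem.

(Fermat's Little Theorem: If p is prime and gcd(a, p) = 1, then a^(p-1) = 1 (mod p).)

Step 1: Since 11 is prime, by Fermat's Little Theorem: 7^10 = 1 (mod 11).
Step 2: Reduce exponent: 137 mod 10 = 7.
Step 3: So 7^137 = 7^7 (mod 11).
Step 4: 7^7 mod 11 = 6.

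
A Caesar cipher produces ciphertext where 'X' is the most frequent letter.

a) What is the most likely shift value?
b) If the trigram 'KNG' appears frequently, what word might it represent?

Step 1: In English, 'E' is the most frequent letter (12.7%).
Step 2: The most frequent ciphertext letter is 'X' (position 23).
Step 3: Shift = (23 - 4) mod 26 = 19.
Step 4: Decrypt 'KNG' by shifting back 19:
  K -> R
  N -> U
  G -> N
Step 5: 'KNG' decrypts to 'RUN'.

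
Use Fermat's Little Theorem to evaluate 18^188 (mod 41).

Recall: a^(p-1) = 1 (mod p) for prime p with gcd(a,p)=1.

Step 1: Since 41 is prime, by Fermat's Little Theorem: 18^40 = 1 (mod 41).
Step 2: Reduce exponent: 188 mod 40 = 28.
Step 3: So 18^188 = 18^28 (mod 41).
Step 4: 18^28 mod 41 = 10.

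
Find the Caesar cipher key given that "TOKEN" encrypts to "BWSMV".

Step 1: Compare first letters: T (position 19) -> B (position 1).
Step 2: Shift = (1 - 19) mod 26 = 8.
The shift value is 8.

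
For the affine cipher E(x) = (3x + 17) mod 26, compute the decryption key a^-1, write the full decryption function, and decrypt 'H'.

Step 1: Find a^-1, the modular inverse of 3 mod 26.
Step 2: We need 3 * a^-1 = 1 (mod 26).
Step 3: 3 * 9 = 27 = 1 * 26 + 1, so a^-1 = 9.
Step 4: D(y) = 9(y - 17) mod 26.
Step 5: Apply to 'H' (y = 7): D(7) = 9 * (7 - 17) mod 26 = 9 * -10 mod 26 = 14 -> 'O'.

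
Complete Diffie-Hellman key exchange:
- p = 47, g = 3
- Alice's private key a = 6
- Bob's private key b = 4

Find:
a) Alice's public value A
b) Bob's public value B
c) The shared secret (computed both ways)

Step 1: A = g^a mod p = 3^6 mod 47 = 24.
Step 2: B = g^b mod p = 3^4 mod 47 = 34.
Step 3: Alice computes s = B^a mod p = 34^6 mod 47 = 3.
Step 4: Bob computes s = A^b mod p = 24^4 mod 47 = 3.
Both sides agree: shared secret = 3.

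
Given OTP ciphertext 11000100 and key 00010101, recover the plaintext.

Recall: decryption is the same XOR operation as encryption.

Step 1: XOR ciphertext with key:
  Ciphertext: 11000100
  Key:        00010101
  XOR:        11010001
Step 2: Plaintext = 11010001 = 209 in decimal.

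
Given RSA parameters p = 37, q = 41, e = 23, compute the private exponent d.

Step 1: n = 37 * 41 = 1517.
Step 2: phi(n) = 36 * 40 = 1440.
Step 3: Find d such that 23 * d = 1 (mod 1440).
Step 4: d = 23^(-1) mod 1440 = 1127.
Verification: 23 * 1127 = 25921 = 18 * 1440 + 1.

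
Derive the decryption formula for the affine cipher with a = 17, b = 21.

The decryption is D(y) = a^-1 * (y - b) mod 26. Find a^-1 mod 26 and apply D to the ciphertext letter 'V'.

Step 1: Find a^-1, the modular inverse of 17 mod 26.
Step 2: We need 17 * a^-1 = 1 (mod 26).
Step 3: 17 * 23 = 391 = 15 * 26 + 1, so a^-1 = 23.
Step 4: D(y) = 23(y - 21) mod 26.
Step 5: Apply to 'V' (y = 21): D(21) = 23 * (21 - 21) mod 26 = 23 * 0 mod 26 = 0 -> 'A'.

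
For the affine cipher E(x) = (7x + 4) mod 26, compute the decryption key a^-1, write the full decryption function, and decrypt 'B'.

Step 1: Find a^-1, the modular inverse of 7 mod 26.
Step 2: We need 7 * a^-1 = 1 (mod 26).
Step 3: 7 * 15 = 105 = 4 * 26 + 1, so a^-1 = 15.
Step 4: D(y) = 15(y - 4) mod 26.
Step 5: Apply to 'B' (y = 1): D(1) = 15 * (1 - 4) mod 26 = 15 * -3 mod 26 = 7 -> 'H'.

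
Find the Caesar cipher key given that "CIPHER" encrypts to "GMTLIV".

Step 1: Compare first letters: C (position 2) -> G (position 6).
Step 2: Shift = (6 - 2) mod 26 = 4.
The shift value is 4.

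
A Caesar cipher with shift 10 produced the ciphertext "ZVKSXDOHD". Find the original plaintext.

Step 1: Reverse the shift by subtracting 10 from each letter position.
  Z (position 25) -> position (25-10) mod 26 = 15 -> P
  V (position 21) -> position (21-10) mod 26 = 11 -> L
  K (position 10) -> position (10-10) mod 26 = 0 -> A
  S (position 18) -> position (18-10) mod 26 = 8 -> I
  X (position 23) -> position (23-10) mod 26 = 13 -> N
  D (position 3) -> position (3-10) mod 26 = 19 -> T
  O (position 14) -> position (14-10) mod 26 = 4 -> E
  H (position 7) -> position (7-10) mod 26 = 23 -> X
  D (position 3) -> position (3-10) mod 26 = 19 -> T
Decrypted message: PLAINTEXT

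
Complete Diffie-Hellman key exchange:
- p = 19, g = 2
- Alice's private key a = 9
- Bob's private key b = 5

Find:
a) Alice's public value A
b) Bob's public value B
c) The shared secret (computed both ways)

Step 1: A = g^a mod p = 2^9 mod 19 = 18.
Step 2: B = g^b mod p = 2^5 mod 19 = 13.
Step 3: Alice computes s = B^a mod p = 13^9 mod 19 = 18.
Step 4: Bob computes s = A^b mod p = 18^5 mod 19 = 18.
Both sides agree: shared secret = 18.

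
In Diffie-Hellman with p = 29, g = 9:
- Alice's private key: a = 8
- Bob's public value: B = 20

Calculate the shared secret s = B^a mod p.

Step 1: s = B^a mod p = 20^8 mod 29.
  20^1 mod 29 = 20
  20^2 mod 29 = (20 * 20) mod 29 = 23
  20^3 mod 29 = (23 * 20) mod 29 = 25
  20^4 mod 29 = (25 * 20) mod 29 = 7
  20^5 mod 29 = (7 * 20) mod 29 = 24
  20^6 mod 29 = (24 * 20) mod 29 = 16
  20^7 mod 29 = (16 * 20) mod 29 = 1
  20^8 mod 29 = (1 * 20) mod 29 = 20
Result: shared secret = 20.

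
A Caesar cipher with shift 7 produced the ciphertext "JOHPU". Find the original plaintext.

Step 1: Reverse the shift by subtracting 7 from each letter position.
  J (position 9) -> position (9-7) mod 26 = 2 -> C
  O (position 14) -> position (14-7) mod 26 = 7 -> H
  H (position 7) -> position (7-7) mod 26 = 0 -> A
  P (position 15) -> position (15-7) mod 26 = 8 -> I
  U (position 20) -> position (20-7) mod 26 = 13 -> N
Decrypted message: CHAIN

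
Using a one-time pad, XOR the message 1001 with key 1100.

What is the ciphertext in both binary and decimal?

Step 1: Write out the XOR operation bit by bit:
  Message: 1001
  Key:     1100
  XOR:     0101
Step 2: Convert to decimal: 0101 = 5.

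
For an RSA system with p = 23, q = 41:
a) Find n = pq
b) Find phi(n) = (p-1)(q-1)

Step 1: n = p * q = 23 * 41 = 943.
Step 2: phi(n) = (p-1)(q-1) = 22 * 40 = 880.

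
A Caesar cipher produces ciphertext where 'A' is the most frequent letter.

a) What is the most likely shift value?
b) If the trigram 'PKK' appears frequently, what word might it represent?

Step 1: In English, 'E' is the most frequent letter (12.7%).
Step 2: The most frequent ciphertext letter is 'A' (position 0).
Step 3: Shift = (0 - 4) mod 26 = 22.
Step 4: Decrypt 'PKK' by shifting back 22:
  P -> T
  K -> O
  K -> O
Step 5: 'PKK' decrypts to 'TOO'.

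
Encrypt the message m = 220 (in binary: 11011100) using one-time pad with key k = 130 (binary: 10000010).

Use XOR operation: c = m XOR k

Step 1: Write out the XOR operation bit by bit:
  Message: 11011100
  Key:     10000010
  XOR:     01011110
Step 2: Convert to decimal: 01011110 = 94.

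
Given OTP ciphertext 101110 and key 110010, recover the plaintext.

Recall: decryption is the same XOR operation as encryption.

Step 1: XOR ciphertext with key:
  Ciphertext: 101110
  Key:        110010
  XOR:        011100
Step 2: Plaintext = 011100 = 28 in decimal.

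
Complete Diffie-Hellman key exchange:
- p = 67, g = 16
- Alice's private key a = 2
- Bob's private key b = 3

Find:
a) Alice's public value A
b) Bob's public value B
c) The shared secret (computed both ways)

Step 1: A = g^a mod p = 16^2 mod 67 = 55.
Step 2: B = g^b mod p = 16^3 mod 67 = 9.
Step 3: Alice computes s = B^a mod p = 9^2 mod 67 = 14.
Step 4: Bob computes s = A^b mod p = 55^3 mod 67 = 14.
Both sides agree: shared secret = 14.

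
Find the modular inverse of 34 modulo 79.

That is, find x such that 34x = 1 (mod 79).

Step 1: We need x such that 34 * x = 1 (mod 79).
Step 2: Using the extended Euclidean algorithm or trial:
  34 * 7 = 238 = 3 * 79 + 1.
Step 3: Since 238 mod 79 = 1, the inverse is x = 7.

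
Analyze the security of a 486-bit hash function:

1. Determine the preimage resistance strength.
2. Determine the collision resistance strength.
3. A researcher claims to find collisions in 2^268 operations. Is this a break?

Step 1: Preimage resistance requires brute-force of 2^486 operations.
Step 2: Collision resistance (birthday bound) = 2^(486/2) = 2^243.
Step 3: The claimed attack costs 2^268 operations.
Step 4: Since 2^268 >= 2^243, the claimed attack is no faster than the generic birthday attack, so this does not break collision resistance.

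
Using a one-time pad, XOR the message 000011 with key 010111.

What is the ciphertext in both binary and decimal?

Step 1: Write out the XOR operation bit by bit:
  Message: 000011
  Key:     010111
  XOR:     010100
Step 2: Convert to decimal: 010100 = 20.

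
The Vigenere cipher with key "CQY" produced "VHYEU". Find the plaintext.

Step 1: Extend key: CQYCQ
Step 2: Decrypt each letter (c - k) mod 26:
  V(21) - C(2) = (21-2) mod 26 = 19 = T
  H(7) - Q(16) = (7-16) mod 26 = 17 = R
  Y(24) - Y(24) = (24-24) mod 26 = 0 = A
  E(4) - C(2) = (4-2) mod 26 = 2 = C
  U(20) - Q(16) = (20-16) mod 26 = 4 = E
Plaintext: TRACE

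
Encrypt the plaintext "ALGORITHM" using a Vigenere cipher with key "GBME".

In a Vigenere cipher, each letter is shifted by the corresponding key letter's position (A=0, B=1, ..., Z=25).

Step 1: Repeat key to match plaintext length:
  Plaintext: ALGORITHM
  Key:       GBMEGBMEG
Step 2: Encrypt each letter:
  A(0) + G(6) = (0+6) mod 26 = 6 = G
  L(11) + B(1) = (11+1) mod 26 = 12 = M
  G(6) + M(12) = (6+12) mod 26 = 18 = S
  O(14) + E(4) = (14+4) mod 26 = 18 = S
  R(17) + G(6) = (17+6) mod 26 = 23 = X
  I(8) + B(1) = (8+1) mod 26 = 9 = J
  T(19) + M(12) = (19+12) mod 26 = 5 = F
  H(7) + E(4) = (7+4) mod 26 = 11 = L
  M(12) + G(6) = (12+6) mod 26 = 18 = S
Ciphertext: GMSSXJFLS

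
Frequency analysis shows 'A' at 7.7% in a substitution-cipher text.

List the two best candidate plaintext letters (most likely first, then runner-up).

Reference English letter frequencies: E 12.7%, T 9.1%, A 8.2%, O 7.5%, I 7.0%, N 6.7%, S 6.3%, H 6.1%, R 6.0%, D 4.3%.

Step 1: Observed frequency of 'A' is 7.7%.
Step 2: Compute distances to each reference frequency and sort:
  O (7.5%): difference = 0.2% <-- BEST
  A (8.2%): difference = 0.5% <-- RUNNER-UP
  I (7.0%): difference = 0.7%
  N (6.7%): difference = 1.0%
  T (9.1%): difference = 1.4%
Step 3: Most likely is 'O' (7.5%, diff 0.2%); second most likely is 'A' (8.2%, diff 0.5%).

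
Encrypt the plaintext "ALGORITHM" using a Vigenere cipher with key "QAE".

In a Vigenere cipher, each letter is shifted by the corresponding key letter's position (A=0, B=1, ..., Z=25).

Step 1: Repeat key to match plaintext length:
  Plaintext: ALGORITHM
  Key:       QAEQAEQAE
Step 2: Encrypt each letter:
  A(0) + Q(16) = (0+16) mod 26 = 16 = Q
  L(11) + A(0) = (11+0) mod 26 = 11 = L
  G(6) + E(4) = (6+4) mod 26 = 10 = K
  O(14) + Q(16) = (14+16) mod 26 = 4 = E
  R(17) + A(0) = (17+0) mod 26 = 17 = R
  I(8) + E(4) = (8+4) mod 26 = 12 = M
  T(19) + Q(16) = (19+16) mod 26 = 9 = J
  H(7) + A(0) = (7+0) mod 26 = 7 = H
  M(12) + E(4) = (12+4) mod 26 = 16 = Q
Ciphertext: QLKERMJHQ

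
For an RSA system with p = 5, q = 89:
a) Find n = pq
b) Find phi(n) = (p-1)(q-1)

Step 1: n = p * q = 5 * 89 = 445.
Step 2: phi(n) = (p-1)(q-1) = 4 * 88 = 352.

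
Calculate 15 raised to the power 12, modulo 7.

Step 1: Compute 15^12 mod 7 step by step, reducing modulo 7 at each step.
  15^1 mod 7 = 1
  15^2 mod 7 = (1 * 15) mod 7 = 1
  15^3 mod 7 = (1 * 15) mod 7 = 1
  15^4 mod 7 = (1 * 15) mod 7 = 1
  15^5 mod 7 = (1 * 15) mod 7 = 1
  15^6 mod 7 = (1 * 15) mod 7 = 1
  15^7 mod 7 = (1 * 15) mod 7 = 1
  15^8 mod 7 = (1 * 15) mod 7 = 1
  15^9 mod 7 = (1 * 15) mod 7 = 1
  15^10 mod 7 = (1 * 15) mod 7 = 1
  15^11 mod 7 = (1 * 15) mod 7 = 1
  15^12 mod 7 = (1 * 15) mod 7 = 1
Step 2: Result = 1.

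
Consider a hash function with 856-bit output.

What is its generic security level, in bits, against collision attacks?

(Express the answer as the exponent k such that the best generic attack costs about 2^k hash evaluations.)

Step 1: The hash has a 856-bit output.
Step 2: Collision resistance means it should be infeasible to find any x != y with h(x) = h(y).
By the birthday bound, a generic collision search succeeds after about sqrt(2^856) = 2^(856/2) = 2^428 evaluations.
Step 3: Security level = 428 bits.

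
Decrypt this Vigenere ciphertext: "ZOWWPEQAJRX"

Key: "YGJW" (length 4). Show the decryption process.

Step 1: Key 'YGJW' has length 4. Extended key: YGJWYGJWYGJ
Step 2: Decrypt each position:
  Z(25) - Y(24) = 1 = B
  O(14) - G(6) = 8 = I
  W(22) - J(9) = 13 = N
  W(22) - W(22) = 0 = A
  P(15) - Y(24) = 17 = R
  E(4) - G(6) = 24 = Y
  Q(16) - J(9) = 7 = H
  A(0) - W(22) = 4 = E
  J(9) - Y(24) = 11 = L
  R(17) - G(6) = 11 = L
  X(23) - J(9) = 14 = O
Plaintext: BINARYHELLO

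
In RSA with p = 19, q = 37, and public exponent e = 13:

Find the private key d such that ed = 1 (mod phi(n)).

Step 1: n = 19 * 37 = 703.
Step 2: phi(n) = 18 * 36 = 648.
Step 3: Find d such that 13 * d = 1 (mod 648).
Step 4: d = 13^(-1) mod 648 = 349.
Verification: 13 * 349 = 4537 = 7 * 648 + 1.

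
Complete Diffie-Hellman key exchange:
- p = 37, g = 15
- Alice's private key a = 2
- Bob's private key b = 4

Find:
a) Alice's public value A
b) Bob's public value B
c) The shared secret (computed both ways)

Step 1: A = g^a mod p = 15^2 mod 37 = 3.
Step 2: B = g^b mod p = 15^4 mod 37 = 9.
Step 3: Alice computes s = B^a mod p = 9^2 mod 37 = 7.
Step 4: Bob computes s = A^b mod p = 3^4 mod 37 = 7.
Both sides agree: shared secret = 7.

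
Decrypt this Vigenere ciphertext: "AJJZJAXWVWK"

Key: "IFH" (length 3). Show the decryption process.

Step 1: Key 'IFH' has length 3. Extended key: IFHIFHIFHIF
Step 2: Decrypt each position:
  A(0) - I(8) = 18 = S
  J(9) - F(5) = 4 = E
  J(9) - H(7) = 2 = C
  Z(25) - I(8) = 17 = R
  J(9) - F(5) = 4 = E
  A(0) - H(7) = 19 = T
  X(23) - I(8) = 15 = P
  W(22) - F(5) = 17 = R
  V(21) - H(7) = 14 = O
  W(22) - I(8) = 14 = O
  K(10) - F(5) = 5 = F
Plaintext: SECRETPROOF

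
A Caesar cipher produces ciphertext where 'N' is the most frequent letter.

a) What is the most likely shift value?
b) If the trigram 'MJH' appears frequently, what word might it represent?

Step 1: In English, 'E' is the most frequent letter (12.7%).
Step 2: The most frequent ciphertext letter is 'N' (position 13).
Step 3: Shift = (13 - 4) mod 26 = 9.
Step 4: Decrypt 'MJH' by shifting back 9:
  M -> D
  J -> A
  H -> Y
Step 5: 'MJH' decrypts to 'DAY'.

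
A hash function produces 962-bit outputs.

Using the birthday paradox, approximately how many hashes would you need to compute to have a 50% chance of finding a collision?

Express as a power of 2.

Step 1: The birthday paradox gives collision probability ~50% after sqrt(2^n) = 2^(n/2) hashes.
Step 2: For 962-bit output: 2^(962/2) = 2^481.
Step 3: Approximately 2^481 hash computations needed.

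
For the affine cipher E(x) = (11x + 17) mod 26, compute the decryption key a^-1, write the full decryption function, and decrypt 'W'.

Step 1: Find a^-1, the modular inverse of 11 mod 26.
Step 2: We need 11 * a^-1 = 1 (mod 26).
Step 3: 11 * 19 = 209 = 8 * 26 + 1, so a^-1 = 19.
Step 4: D(y) = 19(y - 17) mod 26.
Step 5: Apply to 'W' (y = 22): D(22) = 19 * (22 - 17) mod 26 = 19 * 5 mod 26 = 17 -> 'R'.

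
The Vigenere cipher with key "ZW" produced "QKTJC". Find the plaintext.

Step 1: Extend key: ZWZWZ
Step 2: Decrypt each letter (c - k) mod 26:
  Q(16) - Z(25) = (16-25) mod 26 = 17 = R
  K(10) - W(22) = (10-22) mod 26 = 14 = O
  T(19) - Z(25) = (19-25) mod 26 = 20 = U
  J(9) - W(22) = (9-22) mod 26 = 13 = N
  C(2) - Z(25) = (2-25) mod 26 = 3 = D
Plaintext: ROUND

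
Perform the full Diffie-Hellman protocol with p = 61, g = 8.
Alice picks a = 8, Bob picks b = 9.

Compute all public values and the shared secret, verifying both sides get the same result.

Step 1: A = g^a mod p = 8^8 mod 61 = 20.
Step 2: B = g^b mod p = 8^9 mod 61 = 38.
Step 3: Alice computes s = B^a mod p = 38^8 mod 61 = 58.
Step 4: Bob computes s = A^b mod p = 20^9 mod 61 = 58.
Both sides agree: shared secret = 58.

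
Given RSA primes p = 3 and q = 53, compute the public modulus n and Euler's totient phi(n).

Step 1: n = p * q = 3 * 53 = 159.
Step 2: phi(n) = (p-1)(q-1) = 2 * 52 = 104.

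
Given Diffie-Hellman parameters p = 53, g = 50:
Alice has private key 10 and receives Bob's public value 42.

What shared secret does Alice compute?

Step 1: s = B^a mod p = 42^10 mod 53.
  42^1 mod 53 = 42
  42^2 mod 53 = (42 * 42) mod 53 = 15
  42^3 mod 53 = (15 * 42) mod 53 = 47
  42^4 mod 53 = (47 * 42) mod 53 = 13
  42^5 mod 53 = (13 * 42) mod 53 = 16
  42^6 mod 53 = (16 * 42) mod 53 = 36
  42^7 mod 53 = (36 * 42) mod 53 = 28
  42^8 mod 53 = (28 * 42) mod 53 = 10
  42^9 mod 53 = (10 * 42) mod 53 = 49
  42^10 mod 53 = (49 * 42) mod 53 = 44
Result: shared secret = 44.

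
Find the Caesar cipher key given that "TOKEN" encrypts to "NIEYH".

Step 1: Compare first letters: T (position 19) -> N (position 13).
Step 2: Shift = (13 - 19) mod 26 = 20.
The shift value is 20.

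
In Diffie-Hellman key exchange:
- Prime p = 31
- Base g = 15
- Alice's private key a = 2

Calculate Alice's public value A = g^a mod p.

Step 1: A = g^a mod p = 15^2 mod 31.
  15^1 mod 31 = 15
  15^2 mod 31 = (15 * 15) mod 31 = 8
Result: A = 8.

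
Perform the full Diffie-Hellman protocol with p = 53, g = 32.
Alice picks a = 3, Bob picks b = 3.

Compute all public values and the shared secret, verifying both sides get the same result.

Step 1: A = g^a mod p = 32^3 mod 53 = 14.
Step 2: B = g^b mod p = 32^3 mod 53 = 14.
Step 3: Alice computes s = B^a mod p = 14^3 mod 53 = 41.
Step 4: Bob computes s = A^b mod p = 14^3 mod 53 = 41.
Both sides agree: shared secret = 41.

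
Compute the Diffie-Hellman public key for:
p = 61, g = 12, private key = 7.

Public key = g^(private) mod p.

Step 1: A = g^a mod p = 12^7 mod 61.
  12^1 mod 61 = 12
  12^2 mod 61 = (12 * 12) mod 61 = 22
  12^3 mod 61 = (22 * 12) mod 61 = 20
  12^4 mod 61 = (20 * 12) mod 61 = 57
  12^5 mod 61 = (57 * 12) mod 61 = 13
  12^6 mod 61 = (13 * 12) mod 61 = 34
  12^7 mod 61 = (34 * 12) mod 61 = 42
Result: A = 42.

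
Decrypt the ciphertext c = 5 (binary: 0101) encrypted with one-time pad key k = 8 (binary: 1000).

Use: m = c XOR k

Step 1: XOR ciphertext with key:
  Ciphertext: 0101
  Key:        1000
  XOR:        1101
Step 2: Plaintext = 1101 = 13 in decimal.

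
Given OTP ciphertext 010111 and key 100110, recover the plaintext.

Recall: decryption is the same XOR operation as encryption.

Step 1: XOR ciphertext with key:
  Ciphertext: 010111
  Key:        100110
  XOR:        110001
Step 2: Plaintext = 110001 = 49 in decimal.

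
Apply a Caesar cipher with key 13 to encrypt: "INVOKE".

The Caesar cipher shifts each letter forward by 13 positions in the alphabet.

Step 1: For each letter, shift forward by 13 positions (mod 26).
  I (position 8) -> position (8+13) mod 26 = 21 -> V
  N (position 13) -> position (13+13) mod 26 = 0 -> A
  V (position 21) -> position (21+13) mod 26 = 8 -> I
  O (position 14) -> position (14+13) mod 26 = 1 -> B
  K (position 10) -> position (10+13) mod 26 = 23 -> X
  E (position 4) -> position (4+13) mod 26 = 17 -> R
Result: VAIBXR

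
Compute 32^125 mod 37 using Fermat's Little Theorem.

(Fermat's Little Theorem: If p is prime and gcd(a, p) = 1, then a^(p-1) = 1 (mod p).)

Step 1: Since 37 is prime, by Fermat's Little Theorem: 32^36 = 1 (mod 37).
Step 2: Reduce exponent: 125 mod 36 = 17.
Step 3: So 32^125 = 32^17 (mod 37).
Step 4: 32^17 mod 37 = 15.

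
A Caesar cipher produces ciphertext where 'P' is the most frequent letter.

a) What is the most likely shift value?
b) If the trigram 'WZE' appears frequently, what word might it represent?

Step 1: In English, 'E' is the most frequent letter (12.7%).
Step 2: The most frequent ciphertext letter is 'P' (position 15).
Step 3: Shift = (15 - 4) mod 26 = 11.
Step 4: Decrypt 'WZE' by shifting back 11:
  W -> L
  Z -> O
  E -> T
Step 5: 'WZE' decrypts to 'LOT'.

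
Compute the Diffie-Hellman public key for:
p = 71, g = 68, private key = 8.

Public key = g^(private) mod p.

Step 1: A = g^a mod p = 68^8 mod 71.
  68^1 mod 71 = 68
  68^2 mod 71 = (68 * 68) mod 71 = 9
  68^3 mod 71 = (9 * 68) mod 71 = 44
  68^4 mod 71 = (44 * 68) mod 71 = 10
  68^5 mod 71 = (10 * 68) mod 71 = 41
  68^6 mod 71 = (41 * 68) mod 71 = 19
  68^7 mod 71 = (19 * 68) mod 71 = 14
  68^8 mod 71 = (14 * 68) mod 71 = 29
Result: A = 29.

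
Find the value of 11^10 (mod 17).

Step 1: Compute 11^10 mod 17 step by step, reducing modulo 17 at each step.
  11^1 mod 17 = 11
  11^2 mod 17 = (11 * 11) mod 17 = 2
  11^3 mod 17 = (2 * 11) mod 17 = 5
  11^4 mod 17 = (5 * 11) mod 17 = 4
  11^5 mod 17 = (4 * 11) mod 17 = 10
  11^6 mod 17 = (10 * 11) mod 17 = 8
  11^7 mod 17 = (8 * 11) mod 17 = 3
  11^8 mod 17 = (3 * 11) mod 17 = 16
  11^9 mod 17 = (16 * 11) mod 17 = 6
  11^10 mod 17 = (6 * 11) mod 17 = 15
Step 2: Result = 15.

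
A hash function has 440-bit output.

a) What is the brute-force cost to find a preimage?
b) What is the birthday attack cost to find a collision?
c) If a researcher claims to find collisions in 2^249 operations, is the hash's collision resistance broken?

Step 1: Preimage resistance requires brute-force of 2^440 operations.
Step 2: Collision resistance (birthday bound) = 2^(440/2) = 2^220.
Step 3: The claimed attack costs 2^249 operations.
Step 4: Since 2^249 >= 2^220, the claimed attack is no faster than the generic birthday attack, so this does not break collision resistance.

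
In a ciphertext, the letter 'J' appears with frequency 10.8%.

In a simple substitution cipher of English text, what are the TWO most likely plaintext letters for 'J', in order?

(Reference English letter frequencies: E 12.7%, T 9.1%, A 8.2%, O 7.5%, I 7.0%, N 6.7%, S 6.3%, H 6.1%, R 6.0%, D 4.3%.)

Step 1: Observed frequency of 'J' is 10.8%.
Step 2: Compute distances to each reference frequency and sort:
  T (9.1%): difference = 1.7% <-- BEST
  E (12.7%): difference = 1.9% <-- RUNNER-UP
  A (8.2%): difference = 2.6%
  O (7.5%): difference = 3.3%
  I (7.0%): difference = 3.8%
Step 3: Most likely is 'T' (9.1%, diff 1.7%); second most likely is 'E' (12.7%, diff 1.9%).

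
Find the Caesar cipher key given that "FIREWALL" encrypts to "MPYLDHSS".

Step 1: Compare first letters: F (position 5) -> M (position 12).
Step 2: Shift = (12 - 5) mod 26 = 7.
The shift value is 7.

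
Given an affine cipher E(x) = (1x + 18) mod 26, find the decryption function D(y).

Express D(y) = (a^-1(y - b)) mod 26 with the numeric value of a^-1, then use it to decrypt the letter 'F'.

Step 1: Find a^-1, the modular inverse of 1 mod 26.
Step 2: We need 1 * a^-1 = 1 (mod 26).
Step 3: 1 * 1 = 1 = 0 * 26 + 1, so a^-1 = 1.
Step 4: D(y) = 1(y - 18) mod 26.
Step 5: Apply to 'F' (y = 5): D(5) = 1 * (5 - 18) mod 26 = 1 * -13 mod 26 = 13 -> 'N'.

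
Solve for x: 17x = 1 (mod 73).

Step 1: We need x such that 17 * x = 1 (mod 73).
Step 2: Using the extended Euclidean algorithm or trial:
  17 * 43 = 731 = 10 * 73 + 1.
Step 3: Since 731 mod 73 = 1, the inverse is x = 43.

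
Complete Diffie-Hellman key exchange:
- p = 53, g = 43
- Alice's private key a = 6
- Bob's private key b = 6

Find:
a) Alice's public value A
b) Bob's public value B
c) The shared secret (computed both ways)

Step 1: A = g^a mod p = 43^6 mod 53 = 49.
Step 2: B = g^b mod p = 43^6 mod 53 = 49.
Step 3: Alice computes s = B^a mod p = 49^6 mod 53 = 15.
Step 4: Bob computes s = A^b mod p = 49^6 mod 53 = 15.
Both sides agree: shared secret = 15.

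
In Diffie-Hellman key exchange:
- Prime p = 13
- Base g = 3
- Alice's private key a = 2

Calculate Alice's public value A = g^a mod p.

Step 1: A = g^a mod p = 3^2 mod 13.
  3^1 mod 13 = 3
  3^2 mod 13 = (3 * 3) mod 13 = 9
Result: A = 9.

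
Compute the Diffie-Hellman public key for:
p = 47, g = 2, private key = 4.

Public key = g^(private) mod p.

Step 1: A = g^a mod p = 2^4 mod 47.
  2^1 mod 47 = 2
  2^2 mod 47 = (2 * 2) mod 47 = 4
  2^3 mod 47 = (4 * 2) mod 47 = 8
  2^4 mod 47 = (8 * 2) mod 47 = 16
Result: A = 16.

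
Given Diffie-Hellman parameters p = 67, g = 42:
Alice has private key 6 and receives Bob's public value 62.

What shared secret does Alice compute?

Step 1: s = B^a mod p = 62^6 mod 67.
  62^1 mod 67 = 62
  62^2 mod 67 = (62 * 62) mod 67 = 25
  62^3 mod 67 = (25 * 62) mod 67 = 9
  62^4 mod 67 = (9 * 62) mod 67 = 22
  62^5 mod 67 = (22 * 62) mod 67 = 24
  62^6 mod 67 = (24 * 62) mod 67 = 14
Result: shared secret = 14.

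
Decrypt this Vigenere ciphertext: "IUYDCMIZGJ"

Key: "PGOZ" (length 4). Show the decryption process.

Step 1: Key 'PGOZ' has length 4. Extended key: PGOZPGOZPG
Step 2: Decrypt each position:
  I(8) - P(15) = 19 = T
  U(20) - G(6) = 14 = O
  Y(24) - O(14) = 10 = K
  D(3) - Z(25) = 4 = E
  C(2) - P(15) = 13 = N
  M(12) - G(6) = 6 = G
  I(8) - O(14) = 20 = U
  Z(25) - Z(25) = 0 = A
  G(6) - P(15) = 17 = R
  J(9) - G(6) = 3 = D
Plaintext: TOKENGUARD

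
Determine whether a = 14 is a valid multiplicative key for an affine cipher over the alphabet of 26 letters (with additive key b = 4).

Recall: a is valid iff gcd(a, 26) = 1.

Step 1: Compute gcd(14, 26).
Step 2: gcd(14, 26) = 2.
Since gcd = 2 != 1, 14 shares a common factor with 26, so it cannot be used.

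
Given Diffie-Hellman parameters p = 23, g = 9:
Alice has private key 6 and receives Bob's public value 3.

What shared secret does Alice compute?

Step 1: s = B^a mod p = 3^6 mod 23.
  3^1 mod 23 = 3
  3^2 mod 23 = (3 * 3) mod 23 = 9
  3^3 mod 23 = (9 * 3) mod 23 = 4
  3^4 mod 23 = (4 * 3) mod 23 = 12
  3^5 mod 23 = (12 * 3) mod 23 = 13
  3^6 mod 23 = (13 * 3) mod 23 = 16
Result: shared secret = 16.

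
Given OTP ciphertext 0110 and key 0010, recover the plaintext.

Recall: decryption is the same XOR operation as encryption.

Step 1: XOR ciphertext with key:
  Ciphertext: 0110
  Key:        0010
  XOR:        0100
Step 2: Plaintext = 0100 = 4 in decimal.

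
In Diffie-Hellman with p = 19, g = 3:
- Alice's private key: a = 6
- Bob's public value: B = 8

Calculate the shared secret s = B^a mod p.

Step 1: s = B^a mod p = 8^6 mod 19.
  8^1 mod 19 = 8
  8^2 mod 19 = (8 * 8) mod 19 = 7
  8^3 mod 19 = (7 * 8) mod 19 = 18
  8^4 mod 19 = (18 * 8) mod 19 = 11
  8^5 mod 19 = (11 * 8) mod 19 = 12
  8^6 mod 19 = (12 * 8) mod 19 = 1
Result: shared secret = 1.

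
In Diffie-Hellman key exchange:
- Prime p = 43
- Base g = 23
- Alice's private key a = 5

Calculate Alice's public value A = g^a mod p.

Step 1: A = g^a mod p = 23^5 mod 43.
  23^1 mod 43 = 23
  23^2 mod 43 = (23 * 23) mod 43 = 13
  23^3 mod 43 = (13 * 23) mod 43 = 41
  23^4 mod 43 = (41 * 23) mod 43 = 40
  23^5 mod 43 = (40 * 23) mod 43 = 17
Result: A = 17.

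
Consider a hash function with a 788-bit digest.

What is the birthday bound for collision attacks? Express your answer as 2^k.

Step 1: The birthday paradox gives collision probability ~50% after sqrt(2^n) = 2^(n/2) hashes.
Step 2: For 788-bit output: 2^(788/2) = 2^394.
Step 3: Approximately 2^394 hash computations needed.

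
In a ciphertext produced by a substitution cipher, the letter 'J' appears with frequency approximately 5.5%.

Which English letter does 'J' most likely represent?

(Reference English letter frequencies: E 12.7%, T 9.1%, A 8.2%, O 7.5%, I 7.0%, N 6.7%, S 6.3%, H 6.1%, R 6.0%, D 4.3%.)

Step 1: The observed frequency is 5.5%.
Step 2: Compare with English frequencies:
  E: 12.7% (difference: 7.2%)
  T: 9.1% (difference: 3.6%)
  A: 8.2% (difference: 2.7%)
  O: 7.5% (difference: 2.0%)
  I: 7.0% (difference: 1.5%)
  N: 6.7% (difference: 1.2%)
  S: 6.3% (difference: 0.8%)
  H: 6.1% (difference: 0.6%)
  R: 6.0% (difference: 0.5%) <-- closest
  D: 4.3% (difference: 1.2%)
Step 3: 'J' most likely represents 'R' (frequency 6.0%).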